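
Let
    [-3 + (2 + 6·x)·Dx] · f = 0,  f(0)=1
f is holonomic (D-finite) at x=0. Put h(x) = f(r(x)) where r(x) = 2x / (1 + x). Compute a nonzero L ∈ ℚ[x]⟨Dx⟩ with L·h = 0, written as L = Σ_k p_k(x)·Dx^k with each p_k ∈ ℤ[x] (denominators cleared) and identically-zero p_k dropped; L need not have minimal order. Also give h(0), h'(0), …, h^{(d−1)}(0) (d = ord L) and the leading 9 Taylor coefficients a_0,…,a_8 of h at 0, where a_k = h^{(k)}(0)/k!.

L = -3 + (1 + 8·x + 7·x^2)·Dx  (order 1).
h: a_k = 1, 3, -15/2, 51/2, -861/8, 4137/8, -42987/16, 234975/16, -10648221/128, …
ICs: h(0) = 1.

f: a_k = 1, 3/2, -9/8, 27/16, -405/128, 1701/256, -15309/1024, 72171/2048, -2814669/32768, …
Substitute x→r, Dx→(1/r')Dx; clear ⇒ L₀.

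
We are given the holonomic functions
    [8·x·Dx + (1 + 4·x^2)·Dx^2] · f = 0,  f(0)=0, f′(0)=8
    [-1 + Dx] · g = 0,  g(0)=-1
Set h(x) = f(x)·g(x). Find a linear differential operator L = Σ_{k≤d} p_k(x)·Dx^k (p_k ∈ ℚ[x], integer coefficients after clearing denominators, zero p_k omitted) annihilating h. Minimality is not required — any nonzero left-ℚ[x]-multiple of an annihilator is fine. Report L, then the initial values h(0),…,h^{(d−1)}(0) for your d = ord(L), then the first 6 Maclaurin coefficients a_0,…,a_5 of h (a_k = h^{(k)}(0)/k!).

L = (1 - 8·x + 4·x^2) + (-2 + 8·x - 8·x^2)·Dx + (1 + 4·x^2)·Dx^2  (order 2).
h: a_k = 0, -8, -8, 20/3, 28/3, -103/5, …
ICs: h(0) = 0, h′(0) = -8.

f: a_k = 0, 8, 0, -32/3, 0, 128/5, …
g: a_k = -1, -1, -1/2, -1/6, -1/24, -1/120, …
f·g: L₀ = L_f ⊗_s L_g, ord ≤ 2·1.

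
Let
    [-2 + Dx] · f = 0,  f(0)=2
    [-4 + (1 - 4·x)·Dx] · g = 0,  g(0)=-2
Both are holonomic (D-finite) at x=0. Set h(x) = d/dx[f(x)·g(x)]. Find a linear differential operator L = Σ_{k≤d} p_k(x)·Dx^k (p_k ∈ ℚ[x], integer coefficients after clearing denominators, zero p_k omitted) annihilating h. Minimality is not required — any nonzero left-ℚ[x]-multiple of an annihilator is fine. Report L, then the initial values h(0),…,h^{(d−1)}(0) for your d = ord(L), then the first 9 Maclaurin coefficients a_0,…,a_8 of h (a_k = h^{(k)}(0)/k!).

f: a_k = 2, 4, 4, 8/3, 4/3, 8/15, 8/45, 16/315, 4/315, …
g: a_k = -2, -8, -32, -128, -512, -2048, -8192, -32768, -131072, …
Sym-product of L_f,L_g gives L₀ (≤ ord 1).
h₀' ⇒ L via d/dx closure of L₀.
L = (26 - 48·x + 32·x^2) + (-3 + 16·x - 16·x^2)·Dx  (order 1).
h: a_k = -24, -208, -1264, -6752, -101296/3, -2431136/15, -11345312/15, -1089150016/315, -4901175088/315, …
ICs: h(0) = -24.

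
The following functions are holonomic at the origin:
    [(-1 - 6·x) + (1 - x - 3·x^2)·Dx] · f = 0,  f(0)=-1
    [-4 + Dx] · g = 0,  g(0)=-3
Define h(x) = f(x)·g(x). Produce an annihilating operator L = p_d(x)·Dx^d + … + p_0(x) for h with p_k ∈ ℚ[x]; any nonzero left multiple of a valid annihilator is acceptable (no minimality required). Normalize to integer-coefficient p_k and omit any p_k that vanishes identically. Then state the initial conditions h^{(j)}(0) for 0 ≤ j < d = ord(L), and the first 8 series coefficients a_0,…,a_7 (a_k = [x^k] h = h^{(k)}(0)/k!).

L = (5 + 2·x - 12·x^2) + (-1 + x + 3·x^2)·Dx  (order 1).
h: a_k = 3, 15, 48, 125, 301, 3508/5, 4865/3, 392303/105, …
ICs: h(0) = 3.

f: a_k = -1, -1, -4, -7, -19, -40, -97, -217, …
g: a_k = -3, -12, -24, -32, -32, -128/5, -256/15, -1024/105, …
h₀=f·g: eliminate ⇒ L₀, order ≤ 1·1.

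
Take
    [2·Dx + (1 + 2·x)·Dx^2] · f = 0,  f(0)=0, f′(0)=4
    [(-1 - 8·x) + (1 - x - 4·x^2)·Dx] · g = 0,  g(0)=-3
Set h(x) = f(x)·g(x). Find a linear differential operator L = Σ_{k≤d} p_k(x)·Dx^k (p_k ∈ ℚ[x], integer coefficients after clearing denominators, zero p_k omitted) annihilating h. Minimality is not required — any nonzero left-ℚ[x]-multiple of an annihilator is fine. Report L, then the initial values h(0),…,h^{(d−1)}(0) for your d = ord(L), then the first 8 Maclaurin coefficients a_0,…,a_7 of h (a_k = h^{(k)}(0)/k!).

f: a_k = 0, 4, -4, 16/3, -8, 64/5, -64/3, 256/7, …
g: a_k = -3, -3, -15, -27, -87, -195, -543, -1323, …
h₀=f·g: eliminate ⇒ L₀, order ≤ 2·1.
L = (10 + 32·x) + (22·x + 40·x^2)·Dx + (-1 - x + 6·x^2 + 8·x^3)·Dx^2  (order 2).
h: a_k = 0, -12, 0, -64, -40, -1672/5, -2152/5, -13144/7, …
ICs: h(0) = 0, h′(0) = -12.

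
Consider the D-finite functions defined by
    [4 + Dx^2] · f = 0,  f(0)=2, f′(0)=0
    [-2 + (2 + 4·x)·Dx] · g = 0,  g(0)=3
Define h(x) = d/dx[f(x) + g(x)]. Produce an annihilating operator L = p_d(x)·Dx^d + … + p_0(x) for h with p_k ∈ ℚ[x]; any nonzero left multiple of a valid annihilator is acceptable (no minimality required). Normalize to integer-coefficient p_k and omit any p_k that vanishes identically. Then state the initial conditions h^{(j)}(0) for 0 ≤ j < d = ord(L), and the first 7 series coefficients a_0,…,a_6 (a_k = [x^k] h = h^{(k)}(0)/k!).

f: a_k = 2, 0, -4, 0, 4/3, 0, -8/45, …
g: a_k = 3, 3, -3/2, 3/2, -15/8, 21/8, -63/16, …
L₀ := lclm(L_f,L_g); ord L₀ ≤ 2+1.
Differentiate: ansatz ord ≤ ord L₀ ⇒ L.
L = (-76 - 64·x - 64·x^2) + (-28 - 120·x - 192·x^2 - 128·x^3)·Dx + (-19 - 16·x - 16·x^2)·Dx^2 + (-7 - 30·x - 48·x^2 - 32·x^3)·Dx^3  (order 3).
h: a_k = 3, -11, 9/2, -13/6, 105/8, -2963/120, 693/16, …
ICs: h(0) = 3, h′(0) = -11, h′′(0) = 9.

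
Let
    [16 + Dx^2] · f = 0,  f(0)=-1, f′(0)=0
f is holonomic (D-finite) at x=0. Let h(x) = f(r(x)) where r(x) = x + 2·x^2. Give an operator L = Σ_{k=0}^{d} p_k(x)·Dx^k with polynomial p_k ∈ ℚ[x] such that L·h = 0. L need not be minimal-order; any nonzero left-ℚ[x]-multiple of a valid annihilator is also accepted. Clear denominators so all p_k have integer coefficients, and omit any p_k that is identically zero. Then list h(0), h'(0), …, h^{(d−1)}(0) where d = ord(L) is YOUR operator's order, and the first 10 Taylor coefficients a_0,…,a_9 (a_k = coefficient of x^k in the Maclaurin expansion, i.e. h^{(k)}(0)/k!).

f: a_k = -1, 0, 8, 0, -32/3, 0, 256/45, 0, -512/315, 0, …
h₀=f(r): pull back L_f along r ⇒ L₀.
L = (16 + 192·x + 768·x^2 + 1024·x^3) - 4·Dx + (1 + 4·x)·Dx^2  (order 2).
h: a_k = -1, 0, 8, 32, 64/3, -256/3, -11264/45, -4096/15, 53248/315, 278528/315, …
ICs: h(0) = -1, h′(0) = 0.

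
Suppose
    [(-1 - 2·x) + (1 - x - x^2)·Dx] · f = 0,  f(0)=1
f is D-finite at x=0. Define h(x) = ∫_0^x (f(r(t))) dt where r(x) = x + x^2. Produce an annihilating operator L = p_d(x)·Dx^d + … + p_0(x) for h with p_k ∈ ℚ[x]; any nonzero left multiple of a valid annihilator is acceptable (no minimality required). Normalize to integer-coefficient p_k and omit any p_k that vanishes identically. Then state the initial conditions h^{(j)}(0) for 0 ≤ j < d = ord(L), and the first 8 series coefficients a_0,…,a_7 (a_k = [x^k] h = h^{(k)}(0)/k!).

L = (1 + 4·x + 6·x^2 + 4·x^3)·Dx + (-1 + x + 2·x^2 + 2·x^3 + x^4)·Dx^2  (order 2).
h: a_k = 0, 1, 1/2, 1, 7/4, 16/5, 37/6, 86/7, …
ICs: h(0) = 0, h′(0) = 1.

f: a_k = 1, 1, 2, 3, 5, 8, 13, 21, …
f∘r: x↦r, Dx↦Dx/r' in L_f ⇒ L₀.
h=∫₀ˣh₀: take L = L₀·Dx.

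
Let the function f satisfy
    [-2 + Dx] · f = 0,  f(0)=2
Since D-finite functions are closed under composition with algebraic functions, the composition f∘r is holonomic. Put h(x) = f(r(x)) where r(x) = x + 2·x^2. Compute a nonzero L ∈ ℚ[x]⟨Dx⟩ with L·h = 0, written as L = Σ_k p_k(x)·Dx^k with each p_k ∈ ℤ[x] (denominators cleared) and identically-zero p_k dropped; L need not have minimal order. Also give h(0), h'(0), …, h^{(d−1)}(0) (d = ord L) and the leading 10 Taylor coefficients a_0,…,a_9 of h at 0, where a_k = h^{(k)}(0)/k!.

f: a_k = 2, 4, 4, 8/3, 4/3, 8/15, 8/45, 16/315, 4/315, 8/2835, …
h₀=f(r): pull back L_f along r ⇒ L₀.
L = (-2 - 8·x) + Dx  (order 1).
h: a_k = 2, 4, 12, 56/3, 100/3, 216/5, 2648/45, 20848/315, 7916/105, 42856/567, …
ICs: h(0) = 2.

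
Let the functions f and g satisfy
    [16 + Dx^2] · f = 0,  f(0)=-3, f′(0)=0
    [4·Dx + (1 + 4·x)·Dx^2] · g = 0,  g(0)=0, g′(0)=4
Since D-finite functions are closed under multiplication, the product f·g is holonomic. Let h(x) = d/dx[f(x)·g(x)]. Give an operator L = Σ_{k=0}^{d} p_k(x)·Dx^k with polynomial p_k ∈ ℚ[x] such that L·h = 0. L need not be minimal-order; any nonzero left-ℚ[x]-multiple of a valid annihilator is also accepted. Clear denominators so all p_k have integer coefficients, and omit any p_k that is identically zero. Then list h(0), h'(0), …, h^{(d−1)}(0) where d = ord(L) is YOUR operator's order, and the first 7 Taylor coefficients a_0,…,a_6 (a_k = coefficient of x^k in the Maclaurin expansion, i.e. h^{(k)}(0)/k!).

L = (-6400 - 45056·x - 172032·x^2 + 196608·x^3 + 2818048·x^4 + 6291456·x^5 + 4194304·x^6) + (-1536 - 8192·x + 20480·x^2 + 245760·x^3 + 655360·x^4 + 524288·x^5)·Dx + (-448 - 2816·x - 3584·x^2 + 73728·x^3 + 401408·x^4 + 786432·x^5 + 524288·x^6)·Dx^2 + (-96 - 512·x + 1280·x^2 + 15360·x^3 + 40960·x^4 + 32768·x^5)·Dx^3 + (-3 + 448·x^2 + 3840·x^3 + 14080·x^4 + 24576·x^5 + 16384·x^6)·Dx^4  (order 4).
h: a_k = -12, 48, 96, 0, -1152, 4608, -95232/5, …
ICs: h(0) = -12, h′(0) = 48, h′′(0) = 192, h′′′(0) = 0.

f: a_k = -3, 0, 24, 0, -32, 0, 256/15, …
g: a_k = 0, 4, -8, 64/3, -64, 1024/5, -2048/3, …
Product ⇒ symmetric product L₀, ord ≤ 4.
Derive L from L₀ (diff closure).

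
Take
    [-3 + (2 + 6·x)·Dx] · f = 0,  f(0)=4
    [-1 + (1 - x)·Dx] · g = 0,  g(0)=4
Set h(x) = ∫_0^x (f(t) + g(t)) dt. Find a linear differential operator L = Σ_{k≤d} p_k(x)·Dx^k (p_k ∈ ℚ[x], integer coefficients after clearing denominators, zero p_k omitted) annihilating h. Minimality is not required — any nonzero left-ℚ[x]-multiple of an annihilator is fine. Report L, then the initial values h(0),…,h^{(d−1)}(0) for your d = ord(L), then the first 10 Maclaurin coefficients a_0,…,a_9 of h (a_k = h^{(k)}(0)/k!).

f: a_k = 4, 6, -9/2, 27/4, -405/32, 1701/64, -15309/256, 72171/512, -2814669/8192, 14073345/16384, …
g: a_k = 4, 4, 4, 4, 4, 4, 4, 4, 4, 4, …
L₀ := lclm(L_f,L_g); ord L₀ ≤ 1+1.
∫: right-multiply L₀ by Dx.
L = (21 + 27·x)·Dx + (-17 - 30·x - 81·x^2)·Dx^2 + (-2 + 14·x + 42·x^2 - 54·x^3)·Dx^3  (order 3).
h: a_k = 0, 8, 5, -1/6, 43/16, -277/160, 1957/384, -14285/1792, 74219/4096, -2781901/73728, …
ICs: h(0) = 0, h′(0) = 8, h′′(0) = 10.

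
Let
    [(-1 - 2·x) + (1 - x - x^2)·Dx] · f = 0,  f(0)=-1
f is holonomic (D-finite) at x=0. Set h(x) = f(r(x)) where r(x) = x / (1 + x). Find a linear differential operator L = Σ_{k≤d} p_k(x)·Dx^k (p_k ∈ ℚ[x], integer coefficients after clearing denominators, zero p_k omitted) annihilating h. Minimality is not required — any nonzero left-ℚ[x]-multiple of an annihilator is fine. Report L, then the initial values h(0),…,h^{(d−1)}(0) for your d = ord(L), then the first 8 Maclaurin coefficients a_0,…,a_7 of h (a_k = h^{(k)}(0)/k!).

L = (1 + 3·x) + (-1 - 2·x + x^3)·Dx  (order 1).
h: a_k = -1, -1, -1, 0, -1, 1, -2, 3, …
ICs: h(0) = -1.

f: a_k = -1, -1, -2, -3, -5, -8, -13, -21, …
h₀=f(r): pull back L_f along r ⇒ L₀.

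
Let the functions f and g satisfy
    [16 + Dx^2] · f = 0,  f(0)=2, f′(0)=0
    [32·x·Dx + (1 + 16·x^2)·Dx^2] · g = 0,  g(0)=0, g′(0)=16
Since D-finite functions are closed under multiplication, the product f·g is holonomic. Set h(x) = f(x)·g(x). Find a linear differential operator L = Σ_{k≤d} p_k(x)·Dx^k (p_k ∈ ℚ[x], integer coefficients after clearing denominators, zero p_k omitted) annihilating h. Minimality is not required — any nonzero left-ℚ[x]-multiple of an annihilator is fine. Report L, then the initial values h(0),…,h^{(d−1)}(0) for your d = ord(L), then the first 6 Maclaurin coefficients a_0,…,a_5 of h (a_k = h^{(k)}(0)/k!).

f: a_k = 2, 0, -16, 0, 64/3, 0, …
g: a_k = 0, 16, 0, -256/3, 0, 4096/5, …
Product ⇒ symmetric product L₀, ord ≤ 4.
L = (1280 + 53248·x^2 + 360448·x^4 + 2097152·x^6 + 8388608·x^8) + (1536·x + 40960·x^3 + 393216·x^5 + 2097152·x^7)·Dx + (96 + 4096·x^2 + 36864·x^4 + 262144·x^6 + 1048576·x^8)·Dx^2 + (96·x + 2560·x^3 + 24576·x^5 + 131072·x^7)·Dx^3 + (1 + 48·x^2 + 896·x^4 + 8192·x^6 + 32768·x^8)·Dx^4  (order 4).
h: a_k = 0, 32, 0, -1280/3, 0, 50176/15, …
ICs: h(0) = 0, h′(0) = 32, h′′(0) = 0, h′′′(0) = -2560.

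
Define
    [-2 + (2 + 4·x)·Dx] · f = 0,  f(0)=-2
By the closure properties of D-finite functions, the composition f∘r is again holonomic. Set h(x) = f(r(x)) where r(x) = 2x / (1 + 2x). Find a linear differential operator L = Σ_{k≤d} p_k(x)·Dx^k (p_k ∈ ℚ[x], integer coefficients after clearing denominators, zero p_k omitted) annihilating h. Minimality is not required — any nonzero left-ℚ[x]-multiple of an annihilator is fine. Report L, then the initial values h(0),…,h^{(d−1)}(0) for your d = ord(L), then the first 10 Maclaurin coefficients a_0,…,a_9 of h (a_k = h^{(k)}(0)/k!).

f: a_k = -2, -2, 1, -1, 5/4, -7/4, 21/8, -33/8, 429/64, -715/64, …
Change of var in L_f (x↦r) gives L₀.
L = -2 + (1 + 8·x + 12·x^2)·Dx  (order 1).
h: a_k = -2, -4, 12, -40, 148, -600, 2616, -12048, 57780, -285592, …
ICs: h(0) = -2.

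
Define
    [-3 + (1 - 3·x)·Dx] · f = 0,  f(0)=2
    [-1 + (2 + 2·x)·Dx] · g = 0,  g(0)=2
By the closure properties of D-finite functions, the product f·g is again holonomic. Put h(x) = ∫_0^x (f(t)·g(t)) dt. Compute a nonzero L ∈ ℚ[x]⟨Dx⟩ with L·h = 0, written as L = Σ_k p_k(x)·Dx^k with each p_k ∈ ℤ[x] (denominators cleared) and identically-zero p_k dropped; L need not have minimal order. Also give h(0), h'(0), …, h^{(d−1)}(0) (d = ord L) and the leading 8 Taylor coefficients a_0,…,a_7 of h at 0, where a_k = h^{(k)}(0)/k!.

L = (7 + 3·x)·Dx + (-2 + 4·x + 6·x^2)·Dx^2  (order 2).
h: a_k = 0, 4, 7, 83/6, 499/16, 11971/160, 71833/384, 861975/1792, …
ICs: h(0) = 0, h′(0) = 4.

f: a_k = 2, 6, 18, 54, 162, 486, 1458, 4374, …
g: a_k = 2, 1, -1/4, 1/8, -5/64, 7/128, -21/512, 33/1024, …
L₀ := L_f ⊗_s L_g (sym. prod.), ord ≤ 1.
h=∫₀ˣh₀: take L = L₀·Dx.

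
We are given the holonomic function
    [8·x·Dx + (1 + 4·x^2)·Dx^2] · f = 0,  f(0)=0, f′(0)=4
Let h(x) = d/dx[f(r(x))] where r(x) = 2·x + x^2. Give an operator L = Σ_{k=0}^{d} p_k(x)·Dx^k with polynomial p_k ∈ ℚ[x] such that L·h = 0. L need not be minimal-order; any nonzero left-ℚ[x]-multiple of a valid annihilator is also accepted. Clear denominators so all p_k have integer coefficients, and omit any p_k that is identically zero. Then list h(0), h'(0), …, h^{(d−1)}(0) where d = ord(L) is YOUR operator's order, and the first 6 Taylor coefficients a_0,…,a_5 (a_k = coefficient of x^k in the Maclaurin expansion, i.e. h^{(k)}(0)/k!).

L = (-1 + 32·x + 64·x^2 + 48·x^3 + 12·x^4) + (1 + x + 16·x^2 + 32·x^3 + 20·x^4 + 4·x^5)·Dx  (order 1).
h: a_k = 8, 8, -128, -256, 1888, 6112, …
ICs: h(0) = 8.

f: a_k = 0, 4, 0, -16/3, 0, 64/5, …
Substitute x→r, Dx→(1/r')Dx; clear ⇒ L₀.
h₀' ⇒ L via d/dx closure of L₀.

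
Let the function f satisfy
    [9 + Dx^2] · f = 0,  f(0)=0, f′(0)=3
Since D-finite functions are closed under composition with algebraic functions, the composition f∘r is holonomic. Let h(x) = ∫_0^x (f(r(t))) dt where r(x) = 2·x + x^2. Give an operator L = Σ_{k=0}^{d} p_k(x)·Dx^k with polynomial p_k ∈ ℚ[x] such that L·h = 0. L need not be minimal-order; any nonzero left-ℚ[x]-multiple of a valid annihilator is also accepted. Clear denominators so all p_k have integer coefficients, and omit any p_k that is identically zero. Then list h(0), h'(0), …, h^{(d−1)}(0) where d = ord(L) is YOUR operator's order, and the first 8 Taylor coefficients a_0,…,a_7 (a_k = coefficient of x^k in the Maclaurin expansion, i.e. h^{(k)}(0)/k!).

f: a_k = 0, 3, 0, -9/2, 0, 81/40, 0, -243/560, …
Change of var in L_f (x↦r) gives L₀.
∫: right-multiply L₀ by Dx.
L = (36 + 108·x + 108·x^2 + 36·x^3)·Dx - Dx^2 + (1 + x)·Dx^3  (order 3).
h: a_k = 0, 0, 3, 1, -9, -54/5, 63/10, 45/2, …
ICs: h(0) = 0, h′(0) = 0, h′′(0) = 6.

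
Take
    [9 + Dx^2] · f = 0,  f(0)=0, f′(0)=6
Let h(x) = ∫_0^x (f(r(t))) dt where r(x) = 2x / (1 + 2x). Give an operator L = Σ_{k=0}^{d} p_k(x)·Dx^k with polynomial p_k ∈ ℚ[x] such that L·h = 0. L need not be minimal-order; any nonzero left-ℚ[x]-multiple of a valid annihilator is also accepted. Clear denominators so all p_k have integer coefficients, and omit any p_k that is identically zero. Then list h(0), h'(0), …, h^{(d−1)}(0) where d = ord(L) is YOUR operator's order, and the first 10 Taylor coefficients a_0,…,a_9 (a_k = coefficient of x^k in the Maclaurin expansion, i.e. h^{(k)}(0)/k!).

f: a_k = 0, 6, 0, -9, 0, 81/20, 0, -243/280, 0, 243/2240, …
h₀=f(r): pull back L_f along r ⇒ L₀.
h=∫h₀ ⇒ L = L₀·Dx.
L = 36·Dx + (4 + 24·x + 48·x^2 + 32·x^3)·Dx^2 + (1 + 8·x + 24·x^2 + 32·x^3 + 16·x^4)·Dx^3  (order 3).
h: a_k = 0, 0, 6, -8, -6, 336/5, -1172/5, 4080/7, -38706/35, 20192/15, …
ICs: h(0) = 0, h′(0) = 0, h′′(0) = 12.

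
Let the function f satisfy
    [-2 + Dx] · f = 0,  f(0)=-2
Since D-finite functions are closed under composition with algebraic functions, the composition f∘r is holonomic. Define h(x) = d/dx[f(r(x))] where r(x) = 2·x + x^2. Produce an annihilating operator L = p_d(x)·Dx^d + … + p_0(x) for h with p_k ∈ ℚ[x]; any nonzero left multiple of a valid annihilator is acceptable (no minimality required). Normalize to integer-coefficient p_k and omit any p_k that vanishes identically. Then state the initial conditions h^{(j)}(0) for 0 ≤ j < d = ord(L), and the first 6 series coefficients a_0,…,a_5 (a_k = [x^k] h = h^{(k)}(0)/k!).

f: a_k = -2, -4, -4, -8/3, -4/3, -8/15, …
f∘r: x↦r, Dx↦Dx/r' in L_f ⇒ L₀.
Derive L from L₀ (diff closure).
L = (5 + 8·x + 4·x^2) + (-1 - x)·Dx  (order 1).
h: a_k = -8, -40, -112, -688/3, -1136/3, -7984/15, …
ICs: h(0) = -8.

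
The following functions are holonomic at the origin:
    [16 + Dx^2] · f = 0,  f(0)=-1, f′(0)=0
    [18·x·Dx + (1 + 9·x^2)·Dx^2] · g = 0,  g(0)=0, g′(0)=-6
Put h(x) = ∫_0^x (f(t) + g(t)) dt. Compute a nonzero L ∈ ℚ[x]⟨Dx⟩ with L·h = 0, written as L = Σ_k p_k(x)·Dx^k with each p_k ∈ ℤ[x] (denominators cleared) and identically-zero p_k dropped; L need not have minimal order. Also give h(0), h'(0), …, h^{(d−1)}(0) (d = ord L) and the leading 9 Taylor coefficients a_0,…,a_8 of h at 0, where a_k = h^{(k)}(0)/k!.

L = (-13248·x + 181440·x^3 + 186624·x^5)·Dx^2 + (-16 + 6048·x^2 + 66096·x^4 + 93312·x^6)·Dx^3 + (-828·x + 11340·x^3 + 11664·x^5)·Dx^4 + (-1 + 378·x^2 + 4131·x^4 + 5832·x^6)·Dx^5  (order 5).
h: a_k = 0, -1, -3, 8/3, 9/2, -32/15, -81/5, 256/315, 2187/28, …
ICs: h(0) = 0, h′(0) = -1, h′′(0) = -6, h′′′(0) = 16, h′′′′(0) = 108.

f: a_k = -1, 0, 8, 0, -32/3, 0, 256/45, 0, -512/315, …
g: a_k = 0, -6, 0, 18, 0, -486/5, 0, 4374/7, 0, …
h₀=f+g: left-lcm gives L₀, ord ≤ 4.
Integrate: L := L₀·Dx.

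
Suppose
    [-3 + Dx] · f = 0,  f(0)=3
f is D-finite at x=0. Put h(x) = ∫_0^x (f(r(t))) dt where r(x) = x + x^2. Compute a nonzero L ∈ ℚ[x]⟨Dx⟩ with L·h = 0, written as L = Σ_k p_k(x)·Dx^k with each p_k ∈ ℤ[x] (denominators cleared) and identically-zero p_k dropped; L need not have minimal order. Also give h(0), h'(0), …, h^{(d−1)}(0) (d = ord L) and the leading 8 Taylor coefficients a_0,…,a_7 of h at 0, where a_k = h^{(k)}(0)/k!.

f: a_k = 3, 9, 27/2, 27/2, 81/8, 243/40, 243/80, 729/560, …
L₀ from L_f via x↦r, Dx↦r'^{-1}Dx.
h=∫₀ˣh₀: take L = L₀·Dx.
L = (-3 - 6·x)·Dx + Dx^2  (order 2).
h: a_k = 0, 3, 9/2, 15/2, 81/8, 513/40, 1161/80, 8613/560, …
ICs: h(0) = 0, h′(0) = 3.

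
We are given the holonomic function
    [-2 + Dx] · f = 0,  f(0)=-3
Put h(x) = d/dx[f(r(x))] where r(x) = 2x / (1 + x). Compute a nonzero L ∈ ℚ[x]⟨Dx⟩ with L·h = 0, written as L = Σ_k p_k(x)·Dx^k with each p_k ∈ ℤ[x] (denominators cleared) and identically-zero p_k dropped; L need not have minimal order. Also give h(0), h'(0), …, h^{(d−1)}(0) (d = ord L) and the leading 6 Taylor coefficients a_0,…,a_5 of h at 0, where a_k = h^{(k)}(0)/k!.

L = (2 - 2·x) + (-1 - 2·x - x^2)·Dx  (order 1).
h: a_k = -12, -24, 12, 16, -28, 88/5, …
ICs: h(0) = -12.

f: a_k = -3, -6, -6, -4, -2, -4/5, …
Change of var in L_f (x↦r) gives L₀.
Differentiate: ansatz ord ≤ ord L₀ ⇒ L.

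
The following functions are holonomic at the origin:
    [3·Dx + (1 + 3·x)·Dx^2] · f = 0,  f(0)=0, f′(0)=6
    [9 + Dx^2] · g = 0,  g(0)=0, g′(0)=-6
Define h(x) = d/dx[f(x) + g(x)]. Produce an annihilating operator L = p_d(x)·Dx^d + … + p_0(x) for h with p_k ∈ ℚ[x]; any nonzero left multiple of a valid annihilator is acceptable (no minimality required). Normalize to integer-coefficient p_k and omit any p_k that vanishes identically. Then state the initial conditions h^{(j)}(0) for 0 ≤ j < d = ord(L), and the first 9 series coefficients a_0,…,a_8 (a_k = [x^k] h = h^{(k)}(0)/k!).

f: a_k = 0, 6, -9, 18, -81/2, 486/5, -243, 4374/7, -6561/4, …
g: a_k = 0, -6, 0, 9, 0, -81/20, 0, 243/280, 0, …
Weyl lclm of L_f,L_g ⇒ L₀ (ord ≤ 4).
h₀' ⇒ L via d/dx closure of L₀.
L = (63 + 54·x + 81·x^2) + (9 + 45·x + 81·x^2 + 81·x^3)·Dx + (7 + 6·x + 9·x^2)·Dx^2 + (1 + 5·x + 9·x^2 + 9·x^3)·Dx^3  (order 3).
h: a_k = 0, -18, 81, -162, 1863/4, -1458, 175203/40, -13122, 88177653/2240, …
ICs: h(0) = 0, h′(0) = -18, h′′(0) = 162.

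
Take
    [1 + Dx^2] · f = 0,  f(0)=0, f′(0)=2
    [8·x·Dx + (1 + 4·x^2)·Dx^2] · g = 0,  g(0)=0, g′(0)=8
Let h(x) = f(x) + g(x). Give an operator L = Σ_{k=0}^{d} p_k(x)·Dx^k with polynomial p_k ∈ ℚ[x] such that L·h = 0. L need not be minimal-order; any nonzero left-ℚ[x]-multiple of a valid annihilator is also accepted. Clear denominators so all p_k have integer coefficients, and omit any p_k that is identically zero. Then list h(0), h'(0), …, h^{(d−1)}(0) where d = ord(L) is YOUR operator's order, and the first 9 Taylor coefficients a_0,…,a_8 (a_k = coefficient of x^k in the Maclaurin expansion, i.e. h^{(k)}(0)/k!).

L = (-376·x + 1600·x^3 + 128·x^5)·Dx + (-7 + 76·x^2 + 432·x^4 + 64·x^6)·Dx^2 + (-376·x + 1600·x^3 + 128·x^5)·Dx^3 + (-7 + 76·x^2 + 432·x^4 + 64·x^6)·Dx^4  (order 4).
h: a_k = 0, 10, 0, -11, 0, 1537/60, 0, -184321/2520, 0, …
ICs: h(0) = 0, h′(0) = 10, h′′(0) = 0, h′′′(0) = -66.

f: a_k = 0, 2, 0, -1/3, 0, 1/60, 0, -1/2520, 0, …
g: a_k = 0, 8, 0, -32/3, 0, 128/5, 0, -512/7, 0, …
Sum ⇒ L₀ = lclm(L_f,L_g) in ℚ(x)⟨Dx⟩.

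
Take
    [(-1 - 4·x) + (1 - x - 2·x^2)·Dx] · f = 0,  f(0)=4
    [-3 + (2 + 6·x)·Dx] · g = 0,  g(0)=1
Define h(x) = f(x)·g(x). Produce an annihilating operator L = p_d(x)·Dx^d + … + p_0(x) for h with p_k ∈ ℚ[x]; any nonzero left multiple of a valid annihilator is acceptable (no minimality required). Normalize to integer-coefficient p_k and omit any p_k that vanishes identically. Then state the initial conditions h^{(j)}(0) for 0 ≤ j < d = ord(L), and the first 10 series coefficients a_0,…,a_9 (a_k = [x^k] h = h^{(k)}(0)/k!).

L = (5 + 11·x + 18·x^2) + (-2 - 4·x + 10·x^2 + 12·x^3)·Dx  (order 1).
h: a_k = 4, 10, 27/2, 161/4, 1747/32, 10347/64, 54031/256, 345785/512, 6175875/8192, 48555335/16384, …
ICs: h(0) = 4.

f: a_k = 4, 4, 12, 20, 44, 84, 172, 340, 684, 1364, …
g: a_k = 1, 3/2, -9/8, 27/16, -405/128, 1701/256, -15309/1024, 72171/2048, -2814669/32768, 14073345/65536, …
h₀=f·g: eliminate ⇒ L₀, order ≤ 1·1.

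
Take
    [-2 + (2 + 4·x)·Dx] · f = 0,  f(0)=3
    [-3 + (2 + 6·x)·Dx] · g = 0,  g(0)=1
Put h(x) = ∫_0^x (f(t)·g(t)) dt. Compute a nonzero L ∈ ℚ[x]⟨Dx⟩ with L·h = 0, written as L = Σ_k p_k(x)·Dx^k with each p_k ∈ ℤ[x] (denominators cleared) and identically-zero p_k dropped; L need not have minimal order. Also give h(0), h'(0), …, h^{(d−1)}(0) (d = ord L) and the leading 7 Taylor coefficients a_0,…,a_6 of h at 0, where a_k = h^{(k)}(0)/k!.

L = (-5 - 12·x)·Dx + (2 + 10·x + 12·x^2)·Dx^2  (order 2).
h: a_k = 0, 3, 15/4, -1/8, 15/64, -303/640, 515/512, …
ICs: h(0) = 0, h′(0) = 3.

f: a_k = 3, 3, -3/2, 3/2, -15/8, 21/8, -63/16, …
g: a_k = 1, 3/2, -9/8, 27/16, -405/128, 1701/256, -15309/1024, …
h₀=f·g: eliminate ⇒ L₀, order ≤ 1·1.
Integrate: L := L₀·Dx.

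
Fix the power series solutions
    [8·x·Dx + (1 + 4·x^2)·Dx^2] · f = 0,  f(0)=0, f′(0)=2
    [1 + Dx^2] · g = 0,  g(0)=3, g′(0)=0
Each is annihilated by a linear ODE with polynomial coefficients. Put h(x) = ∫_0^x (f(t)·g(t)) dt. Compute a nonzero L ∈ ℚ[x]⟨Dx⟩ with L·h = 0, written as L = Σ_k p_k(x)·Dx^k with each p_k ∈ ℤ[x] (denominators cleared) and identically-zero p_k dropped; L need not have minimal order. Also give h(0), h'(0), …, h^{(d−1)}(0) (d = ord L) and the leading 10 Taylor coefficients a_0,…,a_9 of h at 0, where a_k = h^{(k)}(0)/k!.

L = (85 + 944·x^2 + 416·x^4 + 256·x^6 + 256·x^8)·Dx + (144·x + 704·x^3 + 768·x^5 + 1024·x^7)·Dx^2 + (90 + 992·x^2 + 576·x^4 + 512·x^6 + 512·x^8)·Dx^3 + (144·x + 704·x^3 + 768·x^5 + 1024·x^7)·Dx^4 + (5 + 48·x^2 + 160·x^4 + 256·x^6 + 256·x^8)·Dx^5  (order 5).
h: a_k = 0, 0, 3, 0, -11/4, 0, 469/120, 0, -54431/6720, 0, …
ICs: h(0) = 0, h′(0) = 0, h′′(0) = 6, h′′′(0) = 0, h′′′′(0) = -66.

f: a_k = 0, 2, 0, -8/3, 0, 32/5, 0, -128/7, 0, 512/9, …
g: a_k = 3, 0, -3/2, 0, 1/8, 0, -1/240, 0, 1/13440, 0, …
f·g: L₀ = L_f ⊗_s L_g, ord ≤ 2·2.
∫: right-multiply L₀ by Dx.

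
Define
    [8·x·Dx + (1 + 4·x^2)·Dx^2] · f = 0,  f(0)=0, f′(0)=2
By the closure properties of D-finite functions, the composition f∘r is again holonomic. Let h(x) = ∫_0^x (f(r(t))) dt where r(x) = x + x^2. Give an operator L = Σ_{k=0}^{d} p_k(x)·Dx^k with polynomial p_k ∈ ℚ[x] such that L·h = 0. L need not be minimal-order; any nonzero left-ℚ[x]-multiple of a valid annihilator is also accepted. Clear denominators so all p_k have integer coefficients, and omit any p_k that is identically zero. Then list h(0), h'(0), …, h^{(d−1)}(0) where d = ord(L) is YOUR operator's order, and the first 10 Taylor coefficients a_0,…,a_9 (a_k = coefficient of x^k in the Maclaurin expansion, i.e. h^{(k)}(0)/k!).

L = (-2 + 8·x + 32·x^2 + 48·x^3 + 24·x^4)·Dx^2 + (1 + 2·x + 4·x^2 + 16·x^3 + 20·x^4 + 8·x^5)·Dx^3  (order 3).
h: a_k = 0, 0, 1, 2/3, -2/3, -8/5, -4/15, 88/21, 40/7, -64/9, …
ICs: h(0) = 0, h′(0) = 0, h′′(0) = 2.

f: a_k = 0, 2, 0, -8/3, 0, 32/5, 0, -128/7, 0, 512/9, …
L₀ from L_f via x↦r, Dx↦r'^{-1}Dx.
h=∫₀ˣh₀: take L = L₀·Dx.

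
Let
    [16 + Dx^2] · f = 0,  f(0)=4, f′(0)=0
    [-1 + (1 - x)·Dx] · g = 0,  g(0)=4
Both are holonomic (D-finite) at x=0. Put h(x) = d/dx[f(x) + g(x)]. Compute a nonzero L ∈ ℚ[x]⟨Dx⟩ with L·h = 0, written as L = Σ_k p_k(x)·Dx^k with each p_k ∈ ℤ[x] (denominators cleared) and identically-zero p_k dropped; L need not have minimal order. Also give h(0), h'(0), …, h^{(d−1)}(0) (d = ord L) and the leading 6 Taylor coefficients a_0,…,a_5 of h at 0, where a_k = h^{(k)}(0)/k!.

f: a_k = 4, 0, -32, 0, 128/3, 0, …
g: a_k = 4, 4, 4, 4, 4, 4, …
f+g: L₀ = lclm(L_f,L_g), ord ≤ 2+1.
Differentiate: ansatz ord ≤ ord L₀ ⇒ L.
L = (448 - 512·x + 256·x^2) + (-176 + 432·x - 384·x^2 + 128·x^3)·Dx + (28 - 32·x + 16·x^2)·Dx^2 + (-11 + 27·x - 24·x^2 + 8·x^3)·Dx^3  (order 3).
h: a_k = 4, -56, 12, 560/3, 20, -1688/15, …
ICs: h(0) = 4, h′(0) = -56, h′′(0) = 24.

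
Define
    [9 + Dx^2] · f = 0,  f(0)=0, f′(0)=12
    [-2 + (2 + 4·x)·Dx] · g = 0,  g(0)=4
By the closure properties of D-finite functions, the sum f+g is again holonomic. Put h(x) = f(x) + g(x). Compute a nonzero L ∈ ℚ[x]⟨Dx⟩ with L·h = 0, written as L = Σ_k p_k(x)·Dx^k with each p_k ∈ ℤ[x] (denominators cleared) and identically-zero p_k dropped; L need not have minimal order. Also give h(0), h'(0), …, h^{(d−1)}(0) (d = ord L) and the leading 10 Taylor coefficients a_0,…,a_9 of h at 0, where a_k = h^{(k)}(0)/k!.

f: a_k = 0, 12, 0, -18, 0, 81/10, 0, -243/140, 0, 243/1120, …
g: a_k = 4, 4, -2, 2, -5/2, 7/2, -21/4, 33/4, -429/32, 715/32, …
f+g: L₀ = lclm(L_f,L_g), ord ≤ 2+1.
L = (-54 - 162·x - 162·x^2) + (36 + 234·x + 486·x^2 + 324·x^3)·Dx + (-6 - 18·x - 18·x^2)·Dx^2 + (4 + 26·x + 54·x^2 + 36·x^3)·Dx^3  (order 3).
h: a_k = 4, 16, -2, -16, -5/2, 58/5, -21/4, 228/35, -429/32, 6317/280, …
ICs: h(0) = 4, h′(0) = 16, h′′(0) = -4.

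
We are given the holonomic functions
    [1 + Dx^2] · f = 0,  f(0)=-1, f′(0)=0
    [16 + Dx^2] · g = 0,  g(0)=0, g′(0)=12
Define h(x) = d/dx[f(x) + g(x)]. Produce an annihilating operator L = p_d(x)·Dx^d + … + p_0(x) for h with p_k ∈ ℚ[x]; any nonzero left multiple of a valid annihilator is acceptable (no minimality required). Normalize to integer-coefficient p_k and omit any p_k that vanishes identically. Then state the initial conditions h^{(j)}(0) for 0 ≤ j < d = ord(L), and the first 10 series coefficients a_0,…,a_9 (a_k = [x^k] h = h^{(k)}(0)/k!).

f: a_k = -1, 0, 1/2, 0, -1/24, 0, 1/720, 0, -1/40320, 0, …
g: a_k = 0, 12, 0, -32, 0, 128/5, 0, -1024/105, 0, 2048/945, …
Weyl lclm of L_f,L_g ⇒ L₀ (ord ≤ 4).
Derive L from L₀ (diff closure).
L = 16 + 17·Dx^2 + Dx^4  (order 4).
h: a_k = 12, 1, -96, -1/6, 128, 1/120, -1024/15, -1/5040, 2048/105, 1/362880, …
ICs: h(0) = 12, h′(0) = 1, h′′(0) = -192, h′′′(0) = -1.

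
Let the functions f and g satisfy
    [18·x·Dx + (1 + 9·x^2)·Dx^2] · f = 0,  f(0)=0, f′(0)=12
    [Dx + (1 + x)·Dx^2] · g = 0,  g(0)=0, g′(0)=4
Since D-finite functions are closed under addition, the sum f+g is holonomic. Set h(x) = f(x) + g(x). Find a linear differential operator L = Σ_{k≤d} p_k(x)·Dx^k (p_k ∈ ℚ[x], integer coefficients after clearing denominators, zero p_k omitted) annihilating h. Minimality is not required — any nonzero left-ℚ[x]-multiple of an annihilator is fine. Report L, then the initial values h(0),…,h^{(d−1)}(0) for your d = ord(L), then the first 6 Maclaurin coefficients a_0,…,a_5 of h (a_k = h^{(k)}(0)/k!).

f: a_k = 0, 12, 0, -36, 0, 972/5, …
g: a_k = 0, 4, -2, 4/3, -1, 4/5, …
Sum ⇒ L₀ = lclm(L_f,L_g) in ℚ(x)⟨Dx⟩.
L = (-18 - 54·x + 486·x^2 + 162·x^3)·Dx + (-20 - 36·x + 432·x^2 + 972·x^3 + 324·x^4)·Dx^2 + (-1 + 17·x + 18·x^2 + 162·x^3 + 243·x^4 + 81·x^5)·Dx^3  (order 3).
h: a_k = 0, 16, -2, -104/3, -1, 976/5, …
ICs: h(0) = 0, h′(0) = 16, h′′(0) = -4.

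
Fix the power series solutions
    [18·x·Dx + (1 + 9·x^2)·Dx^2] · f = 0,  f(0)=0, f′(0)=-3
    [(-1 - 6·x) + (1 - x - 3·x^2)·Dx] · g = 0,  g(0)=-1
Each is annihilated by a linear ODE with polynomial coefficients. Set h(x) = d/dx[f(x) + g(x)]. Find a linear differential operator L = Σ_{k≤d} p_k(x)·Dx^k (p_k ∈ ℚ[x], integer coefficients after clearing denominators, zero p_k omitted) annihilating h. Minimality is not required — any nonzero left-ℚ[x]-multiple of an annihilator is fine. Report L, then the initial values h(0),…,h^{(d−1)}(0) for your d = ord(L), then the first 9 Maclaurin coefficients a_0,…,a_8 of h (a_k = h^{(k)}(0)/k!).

L = (72 - 288·x - 4428·x^2 - 9720·x^3 - 33534·x^4 - 13122·x^6) + (-30 - 180·x - 144·x^2 - 1728·x^3 - 9153·x^4 - 23814·x^5 - 2187·x^6 - 13122·x^7)·Dx + (4 + 14·x + 114·x^2 - 36·x^3 + 459·x^4 - 1539·x^5 - 2430·x^6 - 729·x^7 - 2187·x^8)·Dx^2  (order 2).
h: a_k = -4, -8, 6, -76, -443, -582, 668, -4064, -30114, …
ICs: h(0) = -4, h′(0) = -8.

f: a_k = 0, -3, 0, 9, 0, -243/5, 0, 2187/7, 0, …
g: a_k = -1, -1, -4, -7, -19, -40, -97, -217, -508, …
Sum ⇒ L₀ = lclm(L_f,L_g) in ℚ(x)⟨Dx⟩.
Differentiate: ansatz ord ≤ ord L₀ ⇒ L.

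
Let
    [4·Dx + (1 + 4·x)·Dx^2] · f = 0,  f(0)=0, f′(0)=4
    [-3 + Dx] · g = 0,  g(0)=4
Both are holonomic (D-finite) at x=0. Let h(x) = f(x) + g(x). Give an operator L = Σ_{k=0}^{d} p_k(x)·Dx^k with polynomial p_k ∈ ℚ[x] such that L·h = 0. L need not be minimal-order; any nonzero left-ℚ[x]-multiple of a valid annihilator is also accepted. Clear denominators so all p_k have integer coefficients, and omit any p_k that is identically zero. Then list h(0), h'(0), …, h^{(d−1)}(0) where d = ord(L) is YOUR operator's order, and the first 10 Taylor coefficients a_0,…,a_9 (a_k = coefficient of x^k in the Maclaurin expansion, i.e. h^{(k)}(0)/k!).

f: a_k = 0, 4, -8, 64/3, -64, 1024/5, -2048/3, 16384/7, -8192, 262144/9, …
g: a_k = 4, 12, 18, 18, 27/2, 81/10, 81/20, 243/140, 729/1120, 243/1120, …
Sum ⇒ L₀ = lclm(L_f,L_g) in ℚ(x)⟨Dx⟩.
L = (-132 - 144·x)·Dx + (23 - 72·x - 144·x^2)·Dx^2 + (7 + 40·x + 48·x^2)·Dx^3  (order 3).
h: a_k = 4, 16, 10, 118/3, -101/2, 2129/10, -40717/60, 327923/140, -9174311/1120, 293603467/10080, …
ICs: h(0) = 4, h′(0) = 16, h′′(0) = 20.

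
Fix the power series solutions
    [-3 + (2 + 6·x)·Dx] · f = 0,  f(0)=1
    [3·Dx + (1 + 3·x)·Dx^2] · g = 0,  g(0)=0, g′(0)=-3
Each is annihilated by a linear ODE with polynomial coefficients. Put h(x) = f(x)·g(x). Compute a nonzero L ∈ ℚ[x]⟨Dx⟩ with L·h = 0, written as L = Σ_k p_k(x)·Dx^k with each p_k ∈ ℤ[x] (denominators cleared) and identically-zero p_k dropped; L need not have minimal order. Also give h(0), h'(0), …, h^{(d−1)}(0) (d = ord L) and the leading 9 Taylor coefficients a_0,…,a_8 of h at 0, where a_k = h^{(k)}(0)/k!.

f: a_k = 1, 3/2, -9/8, 27/16, -405/128, 1701/256, -15309/1024, 72171/2048, -2814669/32768, …
g: a_k = 0, -3, 9/2, -9, 81/4, -243/5, 243/2, -2187/7, 6561/8, …
h₀=f·g: eliminate ⇒ L₀, order ≤ 1·2.
L = 9 + (4 + 24·x + 36·x^2)·Dx^2  (order 2).
h: a_k = 0, -3, 0, 9/8, -27/8, 5751/640, -7533/320, 2218347/35840, -5880843/35840, …
ICs: h(0) = 0, h′(0) = -3.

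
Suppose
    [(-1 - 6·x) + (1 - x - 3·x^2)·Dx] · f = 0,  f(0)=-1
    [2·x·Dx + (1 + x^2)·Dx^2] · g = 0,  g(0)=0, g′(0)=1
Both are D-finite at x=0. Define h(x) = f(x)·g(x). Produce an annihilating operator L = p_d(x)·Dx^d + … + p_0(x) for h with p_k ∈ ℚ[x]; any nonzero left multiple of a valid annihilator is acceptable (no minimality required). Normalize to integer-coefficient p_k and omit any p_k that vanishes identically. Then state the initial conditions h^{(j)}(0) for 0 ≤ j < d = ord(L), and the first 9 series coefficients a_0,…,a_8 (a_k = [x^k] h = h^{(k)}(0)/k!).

L = (6 + 2·x + 18·x^2) + (2 + 10·x + 4·x^2 + 18·x^3)·Dx + (-1 + x + 2·x^2 + x^3 + 3·x^4)·Dx^2  (order 2).
h: a_k = 0, -1, -1, -11/3, -20/3, -268/15, -568/15, -9589/105, -21517/105, …
ICs: h(0) = 0, h′(0) = -1.

f: a_k = -1, -1, -4, -7, -19, -40, -97, -217, -508, …
g: a_k = 0, 1, 0, -1/3, 0, 1/5, 0, -1/7, 0, …
f·g: L₀ = L_f ⊗_s L_g, ord ≤ 1·2.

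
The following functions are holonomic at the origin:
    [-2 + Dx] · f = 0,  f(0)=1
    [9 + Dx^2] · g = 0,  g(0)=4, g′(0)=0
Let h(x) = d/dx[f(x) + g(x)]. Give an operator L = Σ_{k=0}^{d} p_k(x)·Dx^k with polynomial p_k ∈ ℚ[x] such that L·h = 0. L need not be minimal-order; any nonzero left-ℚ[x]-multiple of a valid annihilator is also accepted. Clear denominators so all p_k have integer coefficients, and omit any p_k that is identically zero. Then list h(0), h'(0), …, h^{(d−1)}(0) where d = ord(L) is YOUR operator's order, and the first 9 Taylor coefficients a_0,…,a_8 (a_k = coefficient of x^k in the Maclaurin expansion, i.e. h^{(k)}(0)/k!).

L = 18 - 9·Dx + 2·Dx^2 - Dx^3  (order 3).
h: a_k = 2, -32, 4, 170/3, 4/3, -713/30, 8/45, 1325/252, 4/315, …
ICs: h(0) = 2, h′(0) = -32, h′′(0) = 8.

f: a_k = 1, 2, 2, 4/3, 2/3, 4/15, 4/45, 8/315, 2/315, …
g: a_k = 4, 0, -18, 0, 27/2, 0, -81/20, 0, 729/1120, …
L₀ := lclm(L_f,L_g); ord L₀ ≤ 1+2.
Derive L from L₀ (diff closure).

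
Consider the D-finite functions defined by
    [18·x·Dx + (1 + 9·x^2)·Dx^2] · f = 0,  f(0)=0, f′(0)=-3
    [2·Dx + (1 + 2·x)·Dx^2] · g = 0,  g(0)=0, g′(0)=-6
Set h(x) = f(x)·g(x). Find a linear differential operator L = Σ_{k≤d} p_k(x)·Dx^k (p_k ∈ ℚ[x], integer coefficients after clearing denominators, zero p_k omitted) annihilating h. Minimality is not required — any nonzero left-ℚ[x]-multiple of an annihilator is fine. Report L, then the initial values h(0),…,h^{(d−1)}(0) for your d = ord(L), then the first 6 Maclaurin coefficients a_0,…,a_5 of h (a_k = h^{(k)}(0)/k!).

f: a_k = 0, -3, 0, 9, 0, -243/5, …
g: a_k = 0, -6, 6, -8, 12, -96/5, …
f·g: L₀ = L_f ⊗_s L_g, ord ≤ 2·2.
L = (792 + 3024·x + 22680·x^2 + 102384·x^3 + 174960·x^4 + 151632·x^5 + 104976·x^7)·Dx + (332 + 4752·x + 28908·x^2 + 127008·x^3 + 351216·x^4 + 542376·x^5 + 408240·x^6 + 157464·x^7 + 367416·x^8)·Dx^2 + (44 + 916·x + 6696·x^2 + 27252·x^3 + 85860·x^4 + 193428·x^5 + 279936·x^6 + 224532·x^7 + 157464·x^8 + 209952·x^9)·Dx^3 + (10 + 76·x + 418·x^2 + 1728·x^3 + 5391·x^4 + 12960·x^5 + 24948·x^6 + 34992·x^7 + 29889·x^8 + 26244·x^9 + 26244·x^10)·Dx^4  (order 4).
h: a_k = 0, 0, 18, -18, -30, 18, …
ICs: h(0) = 0, h′(0) = 0, h′′(0) = 36, h′′′(0) = -108.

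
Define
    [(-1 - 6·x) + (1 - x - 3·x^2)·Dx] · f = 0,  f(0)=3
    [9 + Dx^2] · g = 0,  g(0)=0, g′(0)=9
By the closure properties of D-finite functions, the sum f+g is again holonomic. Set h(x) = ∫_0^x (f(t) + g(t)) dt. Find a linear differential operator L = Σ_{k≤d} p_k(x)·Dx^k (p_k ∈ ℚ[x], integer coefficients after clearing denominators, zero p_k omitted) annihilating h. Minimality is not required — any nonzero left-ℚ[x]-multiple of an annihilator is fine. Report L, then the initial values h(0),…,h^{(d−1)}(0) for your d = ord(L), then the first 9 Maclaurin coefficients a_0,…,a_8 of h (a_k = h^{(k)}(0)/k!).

L = (459 + 2916·x + 1539·x^2 + 3888·x^3 + 3645·x^4 + 4374·x^5)·Dx + (-153 + 153·x + 378·x^2 - 405·x^3 + 2187·x^5 + 2187·x^6)·Dx^2 + (51 + 324·x + 171·x^2 + 432·x^3 + 405·x^4 + 486·x^5)·Dx^3 + (-17 + 17·x + 42·x^2 - 45·x^3 + 243·x^5 + 243·x^6)·Dx^4  (order 4).
h: a_k = 0, 3, 6, 4, 15/8, 57/5, 1681/80, 291/7, 363831/4480, …
ICs: h(0) = 0, h′(0) = 3, h′′(0) = 12, h′′′(0) = 24.

f: a_k = 3, 3, 12, 21, 57, 120, 291, 651, 1524, …
g: a_k = 0, 9, 0, -27/2, 0, 243/40, 0, -729/560, 0, …
Weyl lclm of L_f,L_g ⇒ L₀ (ord ≤ 3).
h=∫h₀ ⇒ L = L₀·Dx.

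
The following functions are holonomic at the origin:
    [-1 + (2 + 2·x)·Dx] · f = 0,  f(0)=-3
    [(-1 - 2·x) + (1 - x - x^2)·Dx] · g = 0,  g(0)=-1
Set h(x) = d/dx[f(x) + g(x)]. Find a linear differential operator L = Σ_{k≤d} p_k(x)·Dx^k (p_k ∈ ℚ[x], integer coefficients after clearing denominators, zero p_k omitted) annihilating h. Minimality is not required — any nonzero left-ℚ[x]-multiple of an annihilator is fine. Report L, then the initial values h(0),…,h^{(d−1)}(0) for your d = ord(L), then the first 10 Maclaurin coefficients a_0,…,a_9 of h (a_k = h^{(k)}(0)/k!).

L = (-48 - 138·x - 156·x^2 - 84·x^3 - 30·x^4) + (-69 - 336·x - 615·x^2 - 576·x^3 - 321·x^4 - 90·x^5)·Dx + (18 + 42·x + 6·x^2 - 82·x^3 - 126·x^4 - 82·x^5 - 20·x^6)·Dx^2  (order 2).
h: a_k = -5/2, -13/4, -153/16, -625/32, -10345/256, -39747/512, -301749/2048, -1112825/4096, -32459625/65536, -116617615/131072, …
ICs: h(0) = -5/2, h′(0) = -13/4.

f: a_k = -3, -3/2, 3/8, -3/16, 15/128, -21/256, 63/1024, -99/2048, 1287/32768, -2145/65536, …
g: a_k = -1, -1, -2, -3, -5, -8, -13, -21, -34, -55, …
L₀ := lclm(L_f,L_g); ord L₀ ≤ 1+1.
Derive L from L₀ (diff closure).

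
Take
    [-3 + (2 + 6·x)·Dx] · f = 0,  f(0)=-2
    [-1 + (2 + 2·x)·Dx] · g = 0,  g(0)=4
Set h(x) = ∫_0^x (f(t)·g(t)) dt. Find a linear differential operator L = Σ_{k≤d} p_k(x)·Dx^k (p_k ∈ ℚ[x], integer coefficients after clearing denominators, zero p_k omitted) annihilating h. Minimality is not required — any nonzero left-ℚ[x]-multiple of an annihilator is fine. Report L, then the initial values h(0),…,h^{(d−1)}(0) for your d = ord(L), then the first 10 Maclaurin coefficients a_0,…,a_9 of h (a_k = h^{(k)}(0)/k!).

L = (-2 - 3·x)·Dx + (1 + 4·x + 3·x^2)·Dx^2  (order 2).
h: a_k = 0, -8, -8, 4/3, -2, 17/5, -19/3, 177/14, -213/8, 2807/48, …
ICs: h(0) = 0, h′(0) = -8.

f: a_k = -2, -3, 9/4, -27/8, 405/64, -1701/128, 15309/512, -72171/1024, 2814669/16384, -14073345/32768, …
g: a_k = 4, 2, -1/2, 1/4, -5/32, 7/64, -21/256, 33/512, -429/8192, 715/16384, …
Product ⇒ symmetric product L₀, ord ≤ 1.
h=∫h₀ ⇒ L = L₀·Dx.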